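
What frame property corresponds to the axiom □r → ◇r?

Suppose □r→◇r is valid. At any x set V(r)=W. Then □r at x, so ◇r at x, so x has a successor.
Conversely, any frame satisfying ∀x ∃y Rxy validates the schema.
Frame condition: ∀x ∃y Rxy.

seriality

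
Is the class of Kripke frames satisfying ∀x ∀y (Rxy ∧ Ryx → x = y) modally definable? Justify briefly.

Not modally definable

If a class were modally definable it would be closed under surjective bounded morphisms (Goldblatt–Thomason).
The 4-cycle (worlds w0,w1,w2,w3 with w0→w1→w2→w3→w0) is antisymmetric. Sending even-indexed worlds to • and odd-indexed worlds to ∘ is a surjective bounded morphism onto the two-world frame with •↔∘, which is not antisymmetric.
So no modal formula (or set of formulas) defines exactly the antisymmetric frames.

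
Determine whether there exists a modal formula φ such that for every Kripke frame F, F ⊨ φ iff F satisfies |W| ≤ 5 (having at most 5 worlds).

Not modally definable

If a class were modally definable it would be closed under disjoint unions (Goldblatt–Thomason).
Any modal formula valid on each of 6 disjoint one-world frames is valid on their disjoint union (validity is preserved under disjoint unions). Each one-world frame has |W|=1≤5, but the union has |W|=6.
So the class is not modally definable.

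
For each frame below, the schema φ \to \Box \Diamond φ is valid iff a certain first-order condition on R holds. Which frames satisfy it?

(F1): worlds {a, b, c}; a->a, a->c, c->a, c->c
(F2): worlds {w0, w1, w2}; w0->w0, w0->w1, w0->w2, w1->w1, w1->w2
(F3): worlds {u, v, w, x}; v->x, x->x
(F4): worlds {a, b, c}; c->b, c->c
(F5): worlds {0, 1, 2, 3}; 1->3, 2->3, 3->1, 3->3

(F1)

Frame correspondent (Sahlqvist): \forall x \forall y (Rxy \to Ryx) — i.e. symmetry.
(F1): condition met.
(F2): fails — Rw1w2 but not Rw2w1.
(F3): fails — Rvx but not Rxv.
(F4): fails — Rcb but not Rbc.
(F5): fails — R23 but not R32.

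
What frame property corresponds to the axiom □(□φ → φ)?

This schema is the T□ axiom.
It corresponds to shift-reflexivity: ∀x ∀y (Rxy → Ryy).

shift-reflexivity: ∀x ∀y (Rxy → Ryy)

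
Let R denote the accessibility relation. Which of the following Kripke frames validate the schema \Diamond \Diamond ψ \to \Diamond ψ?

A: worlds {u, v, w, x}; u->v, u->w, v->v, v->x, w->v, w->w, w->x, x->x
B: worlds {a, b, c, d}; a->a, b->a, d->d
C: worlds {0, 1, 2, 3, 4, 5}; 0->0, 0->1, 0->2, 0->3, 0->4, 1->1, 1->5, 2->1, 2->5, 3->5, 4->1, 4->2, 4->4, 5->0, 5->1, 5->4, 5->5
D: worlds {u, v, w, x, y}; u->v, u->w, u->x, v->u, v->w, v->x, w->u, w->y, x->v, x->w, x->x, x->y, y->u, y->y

B

The schema corresponds to transitivity: \forall x \forall y \forall z (Rxy \wedge Ryz \to Rxz).
A: fails — Ruv and Rvx but not Rux.
B: condition met.
C: fails — R02 and R25 but not R05.
D: fails — Ruv and Rvu but not Ruu.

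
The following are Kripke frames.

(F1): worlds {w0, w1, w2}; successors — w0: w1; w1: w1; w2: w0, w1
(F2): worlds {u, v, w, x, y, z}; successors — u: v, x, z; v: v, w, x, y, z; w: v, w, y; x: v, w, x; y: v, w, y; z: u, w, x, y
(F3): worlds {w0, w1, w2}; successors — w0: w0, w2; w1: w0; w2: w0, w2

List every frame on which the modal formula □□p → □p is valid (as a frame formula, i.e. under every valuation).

(F3)

Frame correspondent (Sahlqvist): ∀x ∀y (Rxy → ∃z (Rxz ∧ Rzy)) — i.e. density.
(F1): fails — Rw2w0 but no z with Rw2z and Rzw0.
(F2): fails — Rzu but no t with Rzt and Rtu.
(F3): holds.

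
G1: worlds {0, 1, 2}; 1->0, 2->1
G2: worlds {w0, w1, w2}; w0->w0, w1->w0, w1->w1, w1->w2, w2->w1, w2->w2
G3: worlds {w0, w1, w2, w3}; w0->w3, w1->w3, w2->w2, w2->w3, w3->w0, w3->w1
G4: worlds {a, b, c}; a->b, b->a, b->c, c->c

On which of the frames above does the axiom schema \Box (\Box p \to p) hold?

G2

This is the axiom for shift-reflexivity; its first-order frame correspondent is \forall x \forall y (Rxy \to Ryy).
G1: fails — R10 but not R00.
G2: satisfies the condition.
G3: fails — Rw3w1 but not Rw1w1.
G4: fails — Rab but not Rbb.
Valid on: G2.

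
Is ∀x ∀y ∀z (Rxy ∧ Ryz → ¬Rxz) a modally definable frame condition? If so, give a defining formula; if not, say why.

If a class were modally definable it would be closed under surjective bounded morphisms (Goldblatt–Thomason).
The 7-cycle (worlds 0,1,2,3,4,5,6 with 0→1→2→3→4→5→6→0) is intransitive. Mapping every world to a single reflexive point • is a surjective bounded morphism; the reflexive point is not intransitive (R••∧R•• but R••).
So no modal formula (or set of formulas) defines exactly the intransitive frames.

Not definable by any modal formula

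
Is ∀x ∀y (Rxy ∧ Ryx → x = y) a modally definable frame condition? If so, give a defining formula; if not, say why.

Not modally definable

If a class were modally definable it would be closed under surjective bounded morphisms (Goldblatt–Thomason).
The 6-cycle (worlds s,t,u,v,w,x with s→t→u→v→w→x→s) is antisymmetric. Sending even-indexed worlds to • and odd-indexed worlds to ∘ is a surjective bounded morphism onto the two-world frame with •↔∘, which is not antisymmetric.
Hence antisymmetry is not modally definable.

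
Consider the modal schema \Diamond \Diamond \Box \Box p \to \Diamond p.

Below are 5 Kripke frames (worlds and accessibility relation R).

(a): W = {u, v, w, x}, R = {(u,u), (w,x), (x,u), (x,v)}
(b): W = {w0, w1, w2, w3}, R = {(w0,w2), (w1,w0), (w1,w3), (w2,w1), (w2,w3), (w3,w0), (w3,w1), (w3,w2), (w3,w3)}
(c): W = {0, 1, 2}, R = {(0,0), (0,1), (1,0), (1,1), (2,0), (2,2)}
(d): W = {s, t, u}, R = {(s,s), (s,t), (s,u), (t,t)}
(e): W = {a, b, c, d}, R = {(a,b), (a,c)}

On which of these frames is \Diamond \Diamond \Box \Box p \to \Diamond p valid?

(b), (c), (e)

The schema corresponds to a generalized confluence (Geach) condition: \forall x \forall y (x R^2 y \to \exists w (y R^2 w \wedge xRw)).
(a): fails — wR²u but no t with uR²t and wRt.
(b): satisfies the condition.
(c): satisfies the condition.
(d): fails — sR²u but no w with uR²w and sRw.
(e): satisfies the condition.
Valid on: (b), (c), (e).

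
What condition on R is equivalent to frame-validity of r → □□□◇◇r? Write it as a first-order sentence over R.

This is a Sahlqvist (Geach-type) schema ◇^0□^0r → □^3◇^2r.
Minimal-valuation argument: fix x; take any y with xR^0y and any z with xR^3z. Set V(r) to the set of worlds R-reachable from y in exactly 0 steps. Then □^0r holds at y, so the antecedent holds at x; validity forces ◇^2r at z, giving a w with zR^2w and yR^0w.
First-order correspondent: ∀x ∀z (xR³z → ∃w (x = w ∧ zR²w)).

∀x ∀z (xR³z → ∃w (x = w ∧ zR²w))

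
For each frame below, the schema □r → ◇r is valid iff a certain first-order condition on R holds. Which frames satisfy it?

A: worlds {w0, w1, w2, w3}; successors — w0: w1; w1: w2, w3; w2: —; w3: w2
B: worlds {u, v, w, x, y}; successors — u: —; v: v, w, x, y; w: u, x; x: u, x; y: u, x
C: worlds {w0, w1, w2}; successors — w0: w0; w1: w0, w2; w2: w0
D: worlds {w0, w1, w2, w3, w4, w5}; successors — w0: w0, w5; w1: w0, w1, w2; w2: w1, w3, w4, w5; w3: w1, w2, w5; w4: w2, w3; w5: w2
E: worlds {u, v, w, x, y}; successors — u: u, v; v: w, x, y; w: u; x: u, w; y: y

The schema corresponds to seriality: ∀x ∃y Rxy.
A: fails — world w2 has no successor.
B: fails — world u has no successor.
C: ✓.
D: ✓.
E: ✓.
Valid on: C, D, E.

C, D, E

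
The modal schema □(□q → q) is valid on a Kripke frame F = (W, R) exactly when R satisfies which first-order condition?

Suppose □(□q→q) is valid. Take Rxy and set V(q)={w : Ryw}. Then at y, □q holds; since □(□q→q) at x, □q→q at y, so q at y, i.e. Ryy.
Conversely, on a frame with shift-reflexivity the schema holds at every world under every valuation.
Frame condition: ∀x ∀y (Rxy → Ryy).

Shift-reflexivity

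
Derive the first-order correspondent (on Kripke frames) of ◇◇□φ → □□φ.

This is a Sahlqvist (Geach-type) schema ◇^2□^1φ → □^2◇^0φ.
Minimal-valuation argument: fix x; take any y with xR^2y and any z with xR^2z. Set V(φ) to the set of worlds R-reachable from y in exactly 1 step. Then □^1φ holds at y, so the antecedent holds at x; validity forces ◇^0φ at z, giving a w with zR^0w and yR^1w.
First-order correspondent: ∀x ∀y ∀z ((xR²y ∧ xR²z) → ∃w (yRw ∧ z = w)).

∀x ∀y ∀z ((xR²y ∧ xR²z) → ∃w (yRw ∧ z = w))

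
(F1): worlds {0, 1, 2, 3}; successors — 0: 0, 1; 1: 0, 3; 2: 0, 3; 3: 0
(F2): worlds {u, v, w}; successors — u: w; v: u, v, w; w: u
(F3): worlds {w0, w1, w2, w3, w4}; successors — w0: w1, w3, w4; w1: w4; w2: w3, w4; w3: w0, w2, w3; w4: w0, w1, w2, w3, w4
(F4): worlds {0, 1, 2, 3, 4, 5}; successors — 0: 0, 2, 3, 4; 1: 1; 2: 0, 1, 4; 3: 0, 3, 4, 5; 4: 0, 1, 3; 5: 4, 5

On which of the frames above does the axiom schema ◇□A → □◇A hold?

(F1)

Frame correspondent (Sahlqvist): ∀x ∀y ∀z (Rxy ∧ Rxz → ∃w (Ryw ∧ Rzw)) — i.e. convergence.
(F1): ✓.
(F2): fails — Rvw and Rvu but w and u have no common successor.
(F3): fails — Rw0w1 and Rw0w3 but w1 and w3 have no common successor.
(F4): fails — R20 and R21 but 0 and 1 have no common successor.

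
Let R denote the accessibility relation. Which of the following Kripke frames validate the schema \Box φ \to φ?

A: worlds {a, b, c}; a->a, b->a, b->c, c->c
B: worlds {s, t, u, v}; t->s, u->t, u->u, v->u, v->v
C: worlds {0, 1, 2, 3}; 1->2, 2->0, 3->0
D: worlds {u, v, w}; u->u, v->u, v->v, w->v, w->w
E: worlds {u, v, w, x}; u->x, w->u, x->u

This is the axiom for reflexivity; its first-order frame correspondent is \forall x Rxx.
A: fails — world b does not see itself.
B: fails — world s does not see itself.
C: fails — world 0 does not see itself.
D: condition met.
E: fails — world u does not see itself.
Valid on: D.

D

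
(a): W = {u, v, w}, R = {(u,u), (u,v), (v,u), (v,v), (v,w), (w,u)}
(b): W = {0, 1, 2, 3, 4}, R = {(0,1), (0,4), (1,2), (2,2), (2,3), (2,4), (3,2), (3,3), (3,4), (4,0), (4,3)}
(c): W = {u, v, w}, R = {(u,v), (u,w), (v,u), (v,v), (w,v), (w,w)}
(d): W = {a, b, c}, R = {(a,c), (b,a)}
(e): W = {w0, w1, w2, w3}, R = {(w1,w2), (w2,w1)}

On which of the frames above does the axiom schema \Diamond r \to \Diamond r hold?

This is the axiom for a generalized confluence (Geach) condition; its first-order frame correspondent is \forall x \forall y (xRy \to \exists w (y = w \wedge xRw)).
(a): holds.
(b): holds.
(c): holds.
(d): holds.
(e): holds.

(a), (b), (c), (d), (e)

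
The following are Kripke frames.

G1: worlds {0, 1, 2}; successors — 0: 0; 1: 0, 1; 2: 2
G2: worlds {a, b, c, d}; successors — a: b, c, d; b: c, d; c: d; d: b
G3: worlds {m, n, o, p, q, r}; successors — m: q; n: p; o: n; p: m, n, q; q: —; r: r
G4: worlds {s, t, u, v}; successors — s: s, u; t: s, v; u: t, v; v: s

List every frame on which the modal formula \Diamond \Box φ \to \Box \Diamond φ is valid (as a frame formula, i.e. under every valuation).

G1

This is the axiom for convergence; its first-order frame correspondent is \forall x \forall y \forall z (Rxy \wedge Rxz \to \exists w (Ryw \wedge Rzw)).
G1: ✓.
G2: fails — Rab and Rad but b and d have no common successor.
G3: fails — Rmq and Rmq but q and q have no common successor.
G4: fails — Rsu and Rss but u and s have no common successor.
Valid on: G1.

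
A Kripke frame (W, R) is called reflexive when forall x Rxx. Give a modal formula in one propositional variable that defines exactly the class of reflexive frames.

□q → q

A defining formula is □q → q (the T axiom).
Suppose □q→q is valid. At any x set V(q)={w : Rxw}. Then □q holds at x, so q holds at x, i.e. Rxx.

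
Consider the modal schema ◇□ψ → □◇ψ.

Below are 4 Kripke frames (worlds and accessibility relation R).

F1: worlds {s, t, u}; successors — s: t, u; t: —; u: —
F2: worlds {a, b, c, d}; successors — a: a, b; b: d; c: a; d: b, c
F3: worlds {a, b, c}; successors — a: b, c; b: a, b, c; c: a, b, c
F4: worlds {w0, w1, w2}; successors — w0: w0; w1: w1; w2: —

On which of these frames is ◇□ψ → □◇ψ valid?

F3, F4

The schema corresponds to convergence: ∀x ∀y ∀z (Rxy ∧ Rxz → ∃w (Ryw ∧ Rzw)).
F1: fails — Rsu and Rsu but u and u have no common successor.
F2: fails — Rab and Raa but b and a have no common successor.
F3: holds.
F4: holds.
Valid on: F3, F4.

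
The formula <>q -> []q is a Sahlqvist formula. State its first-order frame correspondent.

Partial functionality

Suppose ◇q→□q is valid. Take Rxy, Rxz and set V(q)={y}. Then ◇q at x, so □q at x, so q at z, i.e. z=y.
Conversely, any frame satisfying forall x forall y forall z (Rxy & Rxz -> y = z) validates the schema.
So the correspondent is partial functionality.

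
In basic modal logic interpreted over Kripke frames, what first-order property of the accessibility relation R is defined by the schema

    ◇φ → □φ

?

partial functionality

This schema is the CD axiom.
It corresponds to partial functionality: ∀x ∀y ∀z (Rxy ∧ Rxz → y = z).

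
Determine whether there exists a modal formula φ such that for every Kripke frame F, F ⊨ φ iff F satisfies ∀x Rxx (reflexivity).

Yes — defined by □q → q

The condition is reflexivity. A defining modal formula is □q → q.
Suppose □q→q is valid. At any x set V(q)={w : Rxw}. Then □q holds at x, so q holds at x, i.e. Rxx.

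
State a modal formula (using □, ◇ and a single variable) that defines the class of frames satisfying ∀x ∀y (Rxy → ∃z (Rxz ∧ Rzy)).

□□p → □p

A defining formula is □□p → □p (the C4 axiom).
Suppose □□p→□p is valid. Take Rxy and set V(p)={w : xR²w}. Then □□p at x, so □p at x, so p at y, i.e. ∃z(Rxz∧Rzy).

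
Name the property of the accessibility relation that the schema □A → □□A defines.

Transitivity

Suppose □A→□□A is valid. Take Rxy, Ryz and set V(A)={w : Rxw}. Then □A at x, so □□A at x, so □A at y, so A at z, i.e. Rxz.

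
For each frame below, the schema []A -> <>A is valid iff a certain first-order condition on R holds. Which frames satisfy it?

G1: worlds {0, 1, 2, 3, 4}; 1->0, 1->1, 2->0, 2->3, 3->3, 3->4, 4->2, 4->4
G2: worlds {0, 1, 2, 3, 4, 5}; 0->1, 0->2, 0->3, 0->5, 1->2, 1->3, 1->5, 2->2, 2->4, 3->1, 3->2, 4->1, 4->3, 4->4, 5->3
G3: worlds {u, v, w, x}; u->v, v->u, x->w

G2

This is the axiom for seriality; its first-order frame correspondent is forall x exists y Rxy.
G1: fails — world 0 has no successor.
G2: holds.
G3: fails — world w has no successor.
Valid on: G2.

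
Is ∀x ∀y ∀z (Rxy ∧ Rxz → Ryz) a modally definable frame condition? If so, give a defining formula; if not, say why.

The condition is the Euclidean property. A defining modal formula is ◇q → □◇q.
Suppose ◇q→□◇q is valid. Take Rxy, Rxz and set V(q)={y}. Then ◇q at x, so □◇q at x, so ◇q at z, so some w with Rzw has q; w=y, i.e. Rzy. By symmetry of the argument, Ryz.

Yes — defined by ◇q → □◇q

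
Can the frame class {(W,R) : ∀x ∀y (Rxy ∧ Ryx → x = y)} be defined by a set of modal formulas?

If a class were modally definable it would be closed under surjective bounded morphisms (Goldblatt–Thomason).
The 8-cycle (worlds 0,1,2,3,4,5,6,7 with 0→1→2→3→4→5→6→7→0) is antisymmetric. Sending even-indexed worlds to s and odd-indexed worlds to t is a surjective bounded morphism onto the two-world frame with s↔t, which is not antisymmetric.
Hence antisymmetry is not modally definable.

Not definable by any modal formula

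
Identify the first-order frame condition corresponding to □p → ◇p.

This is the D axiom.
Its frame correspondent is seriality — ∀x ∃y Rxy.

seriality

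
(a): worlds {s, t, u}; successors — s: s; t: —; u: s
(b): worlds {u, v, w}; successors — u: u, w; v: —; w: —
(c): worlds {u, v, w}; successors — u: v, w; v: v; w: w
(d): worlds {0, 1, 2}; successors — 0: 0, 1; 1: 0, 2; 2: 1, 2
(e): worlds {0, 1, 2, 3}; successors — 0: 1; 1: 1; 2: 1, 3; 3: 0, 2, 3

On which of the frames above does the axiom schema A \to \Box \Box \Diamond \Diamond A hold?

The schema corresponds to a generalized confluence (Geach) condition: \forall x \forall z (x R^2 z \to \exists w (x = w \wedge z R^2 w)).
(a): fails — uR²s but no w with u=w and sR²w.
(b): fails — uR²w but no t with u=t and wR²t.
(c): fails — uR²v but no t with u=t and vR²t.
(d): ✓.
(e): fails — 0R²1 but no w with 0=w and 1R²w.

(d)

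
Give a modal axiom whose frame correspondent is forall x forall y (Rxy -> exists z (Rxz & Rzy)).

This is density; the standard corresponding axiom is C4: □□ψ → □ψ.
Suppose □□ψ→□ψ is valid. Take Rxy and set V(ψ)={w : xR²w}. Then □□ψ at x, so □ψ at x, so ψ at y, i.e. ∃z(Rxz∧Rzy).

□□ψ → □ψ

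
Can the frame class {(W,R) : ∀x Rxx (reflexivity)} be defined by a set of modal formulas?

Yes: it is reflexivity, defined by the T schema □p → p.
Suppose □p→p is valid. At any x set V(p)={w : Rxw}. Then □p holds at x, so p holds at x, i.e. Rxx.

Yes — defined by □p → p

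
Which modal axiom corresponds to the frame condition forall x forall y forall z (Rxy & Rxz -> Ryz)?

◇s → □◇s

A defining formula is ◇s → □◇s (the 5 axiom).
Suppose ◇s→□◇s is valid. Take Rxy, Rxz and set V(s)={y}. Then ◇s at x, so □◇s at x, so ◇s at z, so some w with Rzw has s; w=y, i.e. Rzy. By symmetry of the argument, Ryz.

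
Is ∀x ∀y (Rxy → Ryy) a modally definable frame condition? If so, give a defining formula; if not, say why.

The condition is shift-reflexivity. A defining modal formula is □(□q → q).

Yes, by □(□q → q)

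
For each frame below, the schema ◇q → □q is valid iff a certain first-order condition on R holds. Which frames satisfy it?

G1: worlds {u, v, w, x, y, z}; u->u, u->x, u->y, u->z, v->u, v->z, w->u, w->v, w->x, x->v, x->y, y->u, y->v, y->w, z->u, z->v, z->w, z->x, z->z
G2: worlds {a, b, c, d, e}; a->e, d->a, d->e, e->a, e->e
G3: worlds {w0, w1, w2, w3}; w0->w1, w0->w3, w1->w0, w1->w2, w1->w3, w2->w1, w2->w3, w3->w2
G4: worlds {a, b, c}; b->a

G4

This is the axiom for partial functionality; its first-order frame correspondent is ∀x ∀y ∀z (Rxy ∧ Rxz → y = z).
G1: fails — u sees both u and x.
G2: fails — d sees both a and e.
G3: fails — w0 sees both w1 and w3.
G4: condition met.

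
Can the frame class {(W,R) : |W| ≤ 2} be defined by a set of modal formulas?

Modal frame validity is preserved under disjoint unions.
Any modal formula valid on each of 3 disjoint one-world frames is valid on their disjoint union (validity is preserved under disjoint unions). Each one-world frame has |W|=1≤2, but the union has |W|=3.
So no modal formula (or set of formulas) defines exactly the |W|≤2 frames.

Not definable by any modal formula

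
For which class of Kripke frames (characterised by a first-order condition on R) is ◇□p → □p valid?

the Euclidean property: ∀x ∀y ∀z (Rxy ∧ Rxz → Ryz)

Replacing p by ¬p and contraposing gives the equivalent schema ◇p → □◇p.
Suppose ◇p→□◇p is valid. Take Rxy, Rxz and set V(p)={y}. Then ◇p at x, so □◇p at x, so ◇p at z, so some w with Rzw has p; w=y, i.e. Rzy. By symmetry of the argument, Ryz.
The converse is a direct semantic check.
Frame condition: ∀x ∀y ∀z (Rxy ∧ Rxz → Ryz).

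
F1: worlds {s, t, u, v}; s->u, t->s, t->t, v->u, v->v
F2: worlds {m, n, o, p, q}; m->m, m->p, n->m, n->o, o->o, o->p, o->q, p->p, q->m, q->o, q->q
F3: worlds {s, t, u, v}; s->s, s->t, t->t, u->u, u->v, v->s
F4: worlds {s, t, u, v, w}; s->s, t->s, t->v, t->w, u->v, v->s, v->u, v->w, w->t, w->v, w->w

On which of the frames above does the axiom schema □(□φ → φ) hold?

The schema corresponds to shift-reflexivity: ∀x ∀y (Rxy → Ryy).
F1: fails — Rvu but not Ruu.
F2: ✓.
F3: fails — Ruv but not Rvv.
F4: fails — Ruv but not Rvv.

F2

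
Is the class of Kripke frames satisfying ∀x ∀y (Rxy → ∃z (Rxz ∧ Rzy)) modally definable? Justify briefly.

This is a Sahlqvist condition; the C4 axiom □□p → □p defines it.
Suppose □□p→□p is valid. Take Rxy and set V(p)={w : xR²w}. Then □□p at x, so □p at x, so p at y, i.e. ∃z(Rxz∧Rzy).

Yes, by □□p → □p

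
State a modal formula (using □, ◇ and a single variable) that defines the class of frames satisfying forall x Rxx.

The condition is reflexivity. The T schema □s → s defines it.
Suppose □s→s is valid. At any x set V(s)={w : Rxw}. Then □s holds at x, so s holds at x, i.e. Rxx.

□s → s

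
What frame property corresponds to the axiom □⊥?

□⊥ is valid iff no world has any successor (otherwise □⊥ fails at any world with one).

emptiness of R: ∀x ∀y ¬Rxy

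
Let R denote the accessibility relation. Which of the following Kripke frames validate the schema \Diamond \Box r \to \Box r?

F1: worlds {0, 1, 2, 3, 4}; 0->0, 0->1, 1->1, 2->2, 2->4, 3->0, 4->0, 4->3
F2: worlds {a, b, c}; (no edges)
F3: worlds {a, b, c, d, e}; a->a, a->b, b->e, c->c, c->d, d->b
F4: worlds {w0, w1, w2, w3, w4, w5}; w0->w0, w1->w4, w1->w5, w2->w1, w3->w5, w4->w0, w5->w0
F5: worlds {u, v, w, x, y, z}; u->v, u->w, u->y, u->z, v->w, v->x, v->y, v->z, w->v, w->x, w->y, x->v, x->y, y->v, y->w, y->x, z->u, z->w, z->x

The schema corresponds to the Euclidean property: \forall x \forall y \forall z (Rxy \wedge Rxz \to Ryz).
F1: fails — R01 and R00 but not R10.
F2: holds.
F3: fails — Rab and Rab but not Rbb.
F4: fails — Rw1w5 and Rw1w5 but not Rw5w5.
F5: fails — Ruv and Ruv but not Rvv.

F2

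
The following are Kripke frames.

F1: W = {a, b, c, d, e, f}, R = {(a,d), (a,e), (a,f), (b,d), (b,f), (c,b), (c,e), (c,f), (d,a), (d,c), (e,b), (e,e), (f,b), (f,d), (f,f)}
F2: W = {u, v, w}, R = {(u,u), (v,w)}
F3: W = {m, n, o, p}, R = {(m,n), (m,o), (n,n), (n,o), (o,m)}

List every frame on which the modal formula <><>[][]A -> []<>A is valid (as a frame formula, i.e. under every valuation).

F2

The schema corresponds to a generalized confluence (Geach) condition: forall x forall y forall z ((x R^2 y & xRz) -> exists w (y R^2 w & zRw)).
F1: fails — aR²c, aRd but no w with cR²w and dRw.
F2: holds.
F3: fails — mR²o, mRo but no w with oR²w and oRw.
Valid on: F2.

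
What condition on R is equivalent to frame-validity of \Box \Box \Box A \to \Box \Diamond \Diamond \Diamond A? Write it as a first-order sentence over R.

\forall x \forall z (xRz \to \exists w (x R^3 w \wedge z R^3 w))

This is a Sahlqvist (Geach-type) schema ◇^0□^3A → □^1◇^3A.
Minimal-valuation argument: fix x; take any y with xR^0y and any z with xR^1z. Set V(A) to the set of worlds R-reachable from y in exactly 3 steps. Then □^3A holds at y, so the antecedent holds at x; validity forces ◇^3A at z, giving a w with zR^3w and yR^3w.
First-order correspondent: \forall x \forall z (xRz \to \exists w (x R^3 w \wedge z R^3 w)).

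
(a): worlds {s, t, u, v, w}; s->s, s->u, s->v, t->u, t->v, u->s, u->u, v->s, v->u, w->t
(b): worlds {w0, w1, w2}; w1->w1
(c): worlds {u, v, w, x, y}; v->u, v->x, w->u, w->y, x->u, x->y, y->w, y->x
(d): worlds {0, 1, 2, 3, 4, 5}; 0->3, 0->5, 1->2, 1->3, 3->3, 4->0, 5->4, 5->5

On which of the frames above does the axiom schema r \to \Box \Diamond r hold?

(b)

This is the axiom for symmetry; its first-order frame correspondent is \forall x \forall y (Rxy \to Ryx).
(a): fails — Rwt but not Rtw.
(b): ✓.
(c): fails — Rwu but not Ruw.
(d): fails — R12 but not R21.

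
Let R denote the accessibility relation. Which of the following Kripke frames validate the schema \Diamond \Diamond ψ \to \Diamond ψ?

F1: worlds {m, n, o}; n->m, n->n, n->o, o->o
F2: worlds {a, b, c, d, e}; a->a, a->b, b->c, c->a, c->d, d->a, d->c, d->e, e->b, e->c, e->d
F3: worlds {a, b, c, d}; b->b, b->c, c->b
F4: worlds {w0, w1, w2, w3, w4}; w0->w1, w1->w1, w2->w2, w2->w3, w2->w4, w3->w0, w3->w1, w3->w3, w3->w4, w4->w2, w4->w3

F1

The schema corresponds to transitivity: \forall x \forall y \forall z (Rxy \wedge Ryz \to Rxz).
F1: satisfies the condition.
F2: fails — Rbc and Rcd but not Rbd.
F3: fails — Rcb and Rbc but not Rcc.
F4: fails — Rw4w2 and Rw2w4 but not Rw4w4.
Valid on: F1.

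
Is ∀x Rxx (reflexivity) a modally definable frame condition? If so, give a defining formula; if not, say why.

Yes — defined by □p → p

The condition is reflexivity. A defining modal formula is □p → p.
Suppose □p→p is valid. At any x set V(p)={w : Rxw}. Then □p holds at x, so p holds at x, i.e. Rxx.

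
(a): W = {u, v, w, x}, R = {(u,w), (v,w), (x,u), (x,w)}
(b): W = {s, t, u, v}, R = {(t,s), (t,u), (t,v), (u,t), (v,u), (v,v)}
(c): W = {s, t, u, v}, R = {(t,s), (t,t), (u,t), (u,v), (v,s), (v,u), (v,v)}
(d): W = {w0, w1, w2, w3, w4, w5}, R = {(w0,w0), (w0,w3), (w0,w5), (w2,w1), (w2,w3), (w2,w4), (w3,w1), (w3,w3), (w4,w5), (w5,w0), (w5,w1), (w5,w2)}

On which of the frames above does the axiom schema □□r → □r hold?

(c)

The schema corresponds to density: ∀x ∀y (Rxy → ∃z (Rxz ∧ Rzy)).
(a): fails — Rxu but no z with Rxz and Rzu.
(b): fails — Rut but no z with Ruz and Rzt.
(c): condition met.
(d): fails — Rw2w4 but no z with Rw2z and Rzw4.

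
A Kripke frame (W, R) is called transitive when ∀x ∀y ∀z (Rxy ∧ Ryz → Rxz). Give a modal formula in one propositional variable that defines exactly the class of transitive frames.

This is transitivity; the standard corresponding axiom is 4: □q → □□q.
Suppose □q→□□q is valid. Take Rxy, Ryz and set V(q)={w : Rxw}. Then □q at x, so □□q at x, so □q at y, so q at z, i.e. Rxz.

□q → □□q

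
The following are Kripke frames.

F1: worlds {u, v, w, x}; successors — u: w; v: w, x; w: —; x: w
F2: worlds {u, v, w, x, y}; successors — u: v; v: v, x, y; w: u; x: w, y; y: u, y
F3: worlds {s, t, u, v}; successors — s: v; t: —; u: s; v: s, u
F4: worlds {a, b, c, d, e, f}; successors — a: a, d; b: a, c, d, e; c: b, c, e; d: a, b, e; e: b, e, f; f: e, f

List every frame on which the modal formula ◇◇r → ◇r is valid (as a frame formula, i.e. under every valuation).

F1

This is the axiom for transitivity; its first-order frame correspondent is ∀x ∀y ∀z (Rxy ∧ Ryz → Rxz).
F1: condition met.
F2: fails — Ruv and Rvx but not Rux.
F3: fails — Rus and Rsv but not Ruv.
F4: fails — Rbc and Rcb but not Rbb.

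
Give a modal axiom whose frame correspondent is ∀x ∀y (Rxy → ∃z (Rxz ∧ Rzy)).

□□ψ → □ψ

A defining formula is □□ψ → □ψ (the C4 axiom).
Suppose □□ψ→□ψ is valid. Take Rxy and set V(ψ)={w : xR²w}. Then □□ψ at x, so □ψ at x, so ψ at y, i.e. ∃z(Rxz∧Rzy).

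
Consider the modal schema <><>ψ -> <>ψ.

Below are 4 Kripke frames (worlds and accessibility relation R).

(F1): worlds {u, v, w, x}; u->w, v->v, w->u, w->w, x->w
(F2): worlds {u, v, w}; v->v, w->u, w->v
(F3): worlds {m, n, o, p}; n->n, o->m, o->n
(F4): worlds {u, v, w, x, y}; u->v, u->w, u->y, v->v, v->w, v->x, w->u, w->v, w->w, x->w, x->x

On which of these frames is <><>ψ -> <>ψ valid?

Frame correspondent (Sahlqvist): forall x forall y (x R^2 y -> exists w (y = w & xRw)) — i.e. a generalized confluence (Geach) condition.
(F1): fails — uR²u but no t with u=t and uRt.
(F2): holds.
(F3): holds.
(F4): fails — uR²u but no t with u=t and uRt.

(F2), (F3)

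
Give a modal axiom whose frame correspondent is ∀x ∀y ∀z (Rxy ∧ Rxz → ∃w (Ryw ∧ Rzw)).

◇□s → □◇s

A defining formula is ◇□s → □◇s (the .2 axiom).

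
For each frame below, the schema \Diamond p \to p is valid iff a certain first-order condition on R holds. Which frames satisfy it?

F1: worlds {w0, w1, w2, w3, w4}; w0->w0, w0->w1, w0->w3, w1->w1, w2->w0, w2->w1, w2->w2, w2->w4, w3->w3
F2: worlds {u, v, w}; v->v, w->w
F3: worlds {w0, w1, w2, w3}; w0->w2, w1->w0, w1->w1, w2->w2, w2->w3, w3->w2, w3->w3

F2

The schema corresponds to a generalized confluence (Geach) condition: \forall x \forall y (xRy \to \exists w (y = w \wedge x = w)).
F1: fails — w0Rw1 but w1 ≠ w0.
F2: holds.
F3: fails — w0Rw2 but w2 ≠ w0.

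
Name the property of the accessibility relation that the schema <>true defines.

This is a form of the D axiom.
Its frame correspondent is seriality — forall x exists y Rxy.

Seriality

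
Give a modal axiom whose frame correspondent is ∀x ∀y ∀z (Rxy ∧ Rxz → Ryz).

◇s → □◇s

The condition is the Euclidean property. The 5 schema ◇s → □◇s defines it.
Suppose ◇s→□◇s is valid. Take Rxy, Rxz and set V(s)={y}. Then ◇s at x, so □◇s at x, so ◇s at z, so some w with Rzw has s; w=y, i.e. Rzy. By symmetry of the argument, Ryz.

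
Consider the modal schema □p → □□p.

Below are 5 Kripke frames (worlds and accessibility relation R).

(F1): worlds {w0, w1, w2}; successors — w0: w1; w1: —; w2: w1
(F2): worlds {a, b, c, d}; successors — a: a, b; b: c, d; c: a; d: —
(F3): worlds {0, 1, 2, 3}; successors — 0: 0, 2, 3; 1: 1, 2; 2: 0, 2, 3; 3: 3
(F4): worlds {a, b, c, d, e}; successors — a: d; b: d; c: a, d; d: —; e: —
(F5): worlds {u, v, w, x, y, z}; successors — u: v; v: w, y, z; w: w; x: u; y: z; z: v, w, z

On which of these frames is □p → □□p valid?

(F1), (F4)

Frame correspondent (Sahlqvist): ∀x ∀y ∀z (Rxy ∧ Ryz → Rxz) — i.e. transitivity.
(F1): satisfies the condition.
(F2): fails — Rbc and Rca but not Rba.
(F3): fails — R12 and R23 but not R13.
(F4): satisfies the condition.
(F5): fails — Ruv and Rvz but not Ruz.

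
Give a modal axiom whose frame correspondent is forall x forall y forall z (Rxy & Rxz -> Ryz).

A defining formula is ◇r → □◇r (the 5 axiom).
Suppose ◇r→□◇r is valid. Take Rxy, Rxz and set V(r)={y}. Then ◇r at x, so □◇r at x, so ◇r at z, so some w with Rzw has r; w=y, i.e. Rzy. By symmetry of the argument, Ryz.

◇r → □◇r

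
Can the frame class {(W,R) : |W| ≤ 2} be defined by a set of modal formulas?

Modal frame validity is preserved under disjoint unions.
Any modal formula valid on each of 3 disjoint one-world frames is valid on their disjoint union (validity is preserved under disjoint unions). Each one-world frame has |W|=1≤2, but the union has |W|=3.
So the class is not modally definable.

Not definable by any modal formula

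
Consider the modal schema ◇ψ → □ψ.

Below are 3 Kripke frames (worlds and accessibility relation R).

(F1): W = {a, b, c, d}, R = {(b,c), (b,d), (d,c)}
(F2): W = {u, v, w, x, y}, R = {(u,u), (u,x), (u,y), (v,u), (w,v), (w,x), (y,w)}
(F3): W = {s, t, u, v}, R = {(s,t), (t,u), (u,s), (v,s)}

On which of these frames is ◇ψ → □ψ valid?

(F3)

Frame correspondent (Sahlqvist): ∀x ∀y ∀z (Rxy ∧ Rxz → y = z) — i.e. partial functionality.
(F1): fails — b sees both c and d.
(F2): fails — u sees both u and x.
(F3): satisfies the condition.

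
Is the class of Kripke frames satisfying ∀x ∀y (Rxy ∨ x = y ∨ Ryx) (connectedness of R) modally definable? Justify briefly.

If a class were modally definable it would be closed under disjoint unions (Goldblatt–Thomason).
Take 4 disjoint single-world reflexive frames: each is trivially connected, but their disjoint union has 4 worlds with no edge between distinct components, so it is not connected.
Hence connectedness of R is not modally definable.

No — not modally definable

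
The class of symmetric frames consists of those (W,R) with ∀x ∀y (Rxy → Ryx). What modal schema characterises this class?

The condition is symmetry. The B schema ψ → □◇ψ defines it.
Suppose ψ→□◇ψ is valid. Take Rxy and set V(ψ)={x}. Then ψ at x, so □◇ψ at x, so ◇ψ at y, so some z with Ryz has ψ; z=x, i.e. Ryx.

ψ → □◇ψ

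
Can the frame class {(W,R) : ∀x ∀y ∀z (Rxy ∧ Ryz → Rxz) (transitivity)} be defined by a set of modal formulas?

Yes — defined by □q → □□q

Yes: it is transitivity, defined by the 4 schema □q → □□q.
Suppose □q→□□q is valid. Take Rxy, Ryz and set V(q)={w : Rxw}. Then □q at x, so □□q at x, so □q at y, so q at z, i.e. Rxz.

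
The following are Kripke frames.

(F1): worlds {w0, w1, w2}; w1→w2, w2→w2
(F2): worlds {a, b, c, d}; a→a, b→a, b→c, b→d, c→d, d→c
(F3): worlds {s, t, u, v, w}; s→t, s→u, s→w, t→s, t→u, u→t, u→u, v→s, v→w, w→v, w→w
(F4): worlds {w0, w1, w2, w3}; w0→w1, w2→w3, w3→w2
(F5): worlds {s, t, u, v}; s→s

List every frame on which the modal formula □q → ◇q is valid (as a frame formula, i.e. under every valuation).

(F2), (F3)

The schema corresponds to seriality: ∀x ∃y Rxy.
(F1): fails — world w0 has no successor.
(F2): condition met.
(F3): condition met.
(F4): fails — world w1 has no successor.
(F5): fails — world t has no successor.
Valid on: (F2), (F3).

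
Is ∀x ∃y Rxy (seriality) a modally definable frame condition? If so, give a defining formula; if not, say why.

Yes: it is seriality, defined by the D schema □r → ◇r.

Definable; □r → ◇r defines it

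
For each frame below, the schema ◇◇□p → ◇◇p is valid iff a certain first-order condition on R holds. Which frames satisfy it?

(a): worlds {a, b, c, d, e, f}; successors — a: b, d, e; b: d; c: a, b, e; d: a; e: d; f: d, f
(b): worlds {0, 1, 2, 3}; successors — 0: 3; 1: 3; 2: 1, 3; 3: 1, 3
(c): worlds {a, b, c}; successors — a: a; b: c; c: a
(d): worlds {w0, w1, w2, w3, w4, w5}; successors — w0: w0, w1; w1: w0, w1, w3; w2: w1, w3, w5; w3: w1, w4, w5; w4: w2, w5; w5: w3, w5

(b), (c), (d)

This is the axiom for a generalized confluence (Geach) condition; its first-order frame correspondent is ∀x ∀y (xR²y → ∃w (yRw ∧ xR²w)).
(a): fails — bR²a but no w with aRw and bR²w.
(b): holds.
(c): holds.
(d): holds.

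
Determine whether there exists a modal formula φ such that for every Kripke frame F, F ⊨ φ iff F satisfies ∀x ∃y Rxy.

Yes, by □q → ◇q

The condition is seriality. A defining modal formula is □q → ◇q.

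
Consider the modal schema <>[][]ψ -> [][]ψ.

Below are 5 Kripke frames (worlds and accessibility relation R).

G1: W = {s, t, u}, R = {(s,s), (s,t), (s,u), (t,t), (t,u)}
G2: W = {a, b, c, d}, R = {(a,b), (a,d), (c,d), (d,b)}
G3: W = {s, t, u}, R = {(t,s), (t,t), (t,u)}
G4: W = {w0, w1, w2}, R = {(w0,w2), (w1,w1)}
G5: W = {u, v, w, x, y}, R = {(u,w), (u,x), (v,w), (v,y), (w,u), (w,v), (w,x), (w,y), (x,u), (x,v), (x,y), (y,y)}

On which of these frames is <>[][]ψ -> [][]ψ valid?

The schema corresponds to a generalized confluence (Geach) condition: forall x forall y forall z ((xRy & x R^2 z) -> exists w (y R^2 w & z = w)).
G1: fails — sRt, sR²s but no w with tR²w and s=w.
G2: fails — aRb, aR²b but no w with bR²w and b=w.
G3: fails — tRs, tR²s but no w with sR²w and s=w.
G4: satisfies the condition.
G5: fails — uRx, uR²u but no t with xR²t and u=t.
Valid on: G4.

G4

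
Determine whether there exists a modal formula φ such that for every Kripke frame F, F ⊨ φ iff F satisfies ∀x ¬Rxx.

Not modally definable

Modal frame validity is preserved under surjective bounded morphisms.
The 3-cycle (worlds 0,1,2 with 0→1→2→0) is irreflexive, and the map sending every world to a single reflexive point • is a surjective bounded morphism (forth: every edge maps to (•,•); back: every world has a successor). So any modal formula valid on the 3-cycle is also valid on the reflexive point, which is not irreflexive.
So the class is not modally definable.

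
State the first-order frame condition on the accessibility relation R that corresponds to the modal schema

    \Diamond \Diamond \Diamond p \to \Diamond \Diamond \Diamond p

This is a Sahlqvist (Geach-type) schema ◇^3□^0p → □^0◇^3p.
Minimal-valuation argument: fix x; take any y with xR^3y and any z with xR^0z. Set V(p) to the set of worlds R-reachable from y in exactly 0 steps. Then □^0p holds at y, so the antecedent holds at x; validity forces ◇^3p at z, giving a w with zR^3w and yR^0w.
First-order correspondent: \forall x \forall y (x R^3 y \to \exists w (y = w \wedge x R^3 w)).

\forall x \forall y (x R^3 y \to \exists w (y = w \wedge x R^3 w))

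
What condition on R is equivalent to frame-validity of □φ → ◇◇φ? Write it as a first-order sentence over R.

∀x ∃w (xRw ∧ xR²w)

This is a Sahlqvist (Geach-type) schema ◇^0□^1φ → □^0◇^2φ.
Minimal-valuation argument: fix x; take any y with xR^0y and any z with xR^0z. Set V(φ) to the set of worlds R-reachable from y in exactly 1 step. Then □^1φ holds at y, so the antecedent holds at x; validity forces ◇^2φ at z, giving a w with zR^2w and yR^1w.
First-order correspondent: ∀x ∃w (xRw ∧ xR²w).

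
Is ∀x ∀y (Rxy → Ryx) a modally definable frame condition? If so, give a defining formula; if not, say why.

The condition is symmetry. A defining modal formula is q → □◇q.
Suppose q→□◇q is valid. Take Rxy and set V(q)={x}. Then q at x, so □◇q at x, so ◇q at y, so some z with Ryz has q; z=x, i.e. Ryx.

Yes, by q → □◇q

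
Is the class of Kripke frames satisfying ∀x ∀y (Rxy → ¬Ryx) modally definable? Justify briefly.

No

If a class were modally definable it would be closed under surjective bounded morphisms (Goldblatt–Thomason).
The 3-cycle (worlds a,b,c with a→b→c→a) is asymmetric. Mapping every world to a single reflexive point • is a surjective bounded morphism, and the reflexive point is not asymmetric (R•• but asymmetry requires ¬R••).
So no modal formula (or set of formulas) defines exactly the asymmetric frames.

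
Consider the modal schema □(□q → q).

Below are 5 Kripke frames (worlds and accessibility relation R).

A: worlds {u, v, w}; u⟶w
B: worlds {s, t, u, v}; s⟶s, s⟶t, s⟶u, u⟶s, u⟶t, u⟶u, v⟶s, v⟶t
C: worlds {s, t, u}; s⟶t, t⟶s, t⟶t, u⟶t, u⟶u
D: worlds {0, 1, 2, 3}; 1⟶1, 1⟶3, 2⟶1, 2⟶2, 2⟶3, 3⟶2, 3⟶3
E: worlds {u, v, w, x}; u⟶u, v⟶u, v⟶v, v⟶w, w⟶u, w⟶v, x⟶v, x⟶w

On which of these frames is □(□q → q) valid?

This is the axiom for shift-reflexivity; its first-order frame correspondent is ∀x ∀y (Rxy → Ryy).
A: fails — Ruw but not Rww.
B: fails — Rut but not Rtt.
C: fails — Rts but not Rss.
D: condition met.
E: fails — Rxw but not Rww.

D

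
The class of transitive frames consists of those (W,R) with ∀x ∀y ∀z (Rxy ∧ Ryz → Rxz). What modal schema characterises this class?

The condition is transitivity. The 4 schema □s → □□s defines it.
Suppose □s→□□s is valid. Take Rxy, Ryz and set V(s)={w : Rxw}. Then □s at x, so □□s at x, so □s at y, so s at z, i.e. Rxz.

□s → □□s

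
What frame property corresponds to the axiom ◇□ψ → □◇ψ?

Suppose ◇□ψ→□◇ψ is valid. Take Rxy, Rxz and set V(ψ)={w : Ryw}. Then □ψ at y so ◇□ψ at x, so □◇ψ at x, so ◇ψ at z, giving w with Rzw and Ryw.

Convergence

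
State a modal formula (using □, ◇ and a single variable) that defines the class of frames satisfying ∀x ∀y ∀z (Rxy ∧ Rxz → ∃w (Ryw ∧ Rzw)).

◇□r → □◇r

A defining formula is ◇□r → □◇r (the .2 axiom).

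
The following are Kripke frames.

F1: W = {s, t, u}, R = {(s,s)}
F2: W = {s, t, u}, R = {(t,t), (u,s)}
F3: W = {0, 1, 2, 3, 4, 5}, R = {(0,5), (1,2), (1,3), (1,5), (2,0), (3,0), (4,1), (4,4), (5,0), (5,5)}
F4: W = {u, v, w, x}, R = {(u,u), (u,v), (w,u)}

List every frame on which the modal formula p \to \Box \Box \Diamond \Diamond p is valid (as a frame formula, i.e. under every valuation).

F1, F2

The schema corresponds to a generalized confluence (Geach) condition: \forall x \forall z (x R^2 z \to \exists w (x = w \wedge z R^2 w)).
F1: ✓.
F2: ✓.
F3: fails — 1R²0 but no w with 1=w and 0R²w.
F4: fails — uR²v but no t with u=t and vR²t.
Valid on: F1, F2.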